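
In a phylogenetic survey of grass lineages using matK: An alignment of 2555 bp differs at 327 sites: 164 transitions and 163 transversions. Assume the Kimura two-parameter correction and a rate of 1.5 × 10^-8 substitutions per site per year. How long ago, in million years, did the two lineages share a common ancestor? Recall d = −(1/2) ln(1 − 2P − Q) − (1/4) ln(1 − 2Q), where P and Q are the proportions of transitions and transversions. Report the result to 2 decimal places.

P = 164/2555 ≈ 0.064188 and Q = 163/2555 ≈ 0.063796.
Under the Kimura two-parameter model, d = −½ ln(1 − 2P − Q) − ¼ ln(1 − 2Q).
1 − 2P − Q = 0.807828, giving −½ ln(0.807828) = 0.106703.
1 − 2Q = 0.872408, giving −¼ ln(0.872408) = 0.034125.
d = 0.106703 + 0.034125 = 0.140828.
Under a molecular clock d = 2μt, so t = d/(2μ) = 0.140828 / (2 × 1.5 × 10^-8) = 4.69 million years.

4.69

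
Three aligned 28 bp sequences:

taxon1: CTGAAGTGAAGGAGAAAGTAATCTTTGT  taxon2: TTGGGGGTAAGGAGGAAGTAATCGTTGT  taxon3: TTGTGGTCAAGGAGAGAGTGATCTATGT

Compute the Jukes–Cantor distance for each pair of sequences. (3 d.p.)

taxon1–taxon2: 7/28 sites differ → p = 0.25, d = −0.75 ln(1 − 0.333333) = 0.304098 ≈ 0.304.
taxon1–taxon3: 7/28 sites differ → p = 0.25, d = −0.75 ln(1 − 0.333333) = 0.304098 ≈ 0.304.
taxon2–taxon3: 8/28 sites differ → p ≈ 0.285714, d = −0.75 ln(1 − 0.380952) = 0.359679 ≈ 0.360.

d(taxon1,taxon2) = 0.304, d(taxon1,taxon3) = 0.304, d(taxon2,taxon3) = 0.360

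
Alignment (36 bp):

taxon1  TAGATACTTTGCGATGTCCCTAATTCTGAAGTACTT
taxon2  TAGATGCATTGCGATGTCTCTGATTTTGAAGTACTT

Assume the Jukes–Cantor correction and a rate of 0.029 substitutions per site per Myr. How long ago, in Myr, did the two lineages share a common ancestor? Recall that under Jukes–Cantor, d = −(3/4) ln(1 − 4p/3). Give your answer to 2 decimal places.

The sequences differ at 5 of 36 sites (6, 8, 19, 22, 26), so p = 5/36 ≈ 0.138889.
d = −(3/4) ln(1 − 4p/3) = −0.75 ln(1 − 0.185185) = −0.75 ln(0.814815)
  = −0.75 × (-0.204794) = 0.153596 substitutions/site.
Under a molecular clock d = 2μt, so t = d/(2μ) = 0.153596 / (2 × 0.029) = 2.65 Myr.

2.65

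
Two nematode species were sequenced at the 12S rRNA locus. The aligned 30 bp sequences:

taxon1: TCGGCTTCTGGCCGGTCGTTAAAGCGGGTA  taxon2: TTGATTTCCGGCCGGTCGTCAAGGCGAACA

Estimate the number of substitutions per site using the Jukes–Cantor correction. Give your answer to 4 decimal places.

0.3831

The sequences differ at 9 of 30 sites (2, 4, 5, 9, 20, 23, 27, 28, 29), so p = 9/30 = 0.3.
d = −(3/4) ln(1 − 4p/3) = −0.75 ln(1 − 0.4) = −0.75 ln(0.6)
  = −0.75 × (-0.510826) = 0.383120 substitutions/site.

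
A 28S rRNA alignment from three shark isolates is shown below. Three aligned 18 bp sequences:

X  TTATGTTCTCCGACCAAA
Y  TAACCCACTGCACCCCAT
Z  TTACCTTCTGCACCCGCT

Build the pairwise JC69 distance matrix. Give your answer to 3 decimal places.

d(X,Y) = 1.012, d(X,Z) = 0.673, d(Y,Z) = 0.347

X–Y: 10/18 sites differ → p ≈ 0.555556, d = −0.75 ln(1 − 0.740741) = 1.012446 ≈ 1.012.
X–Z: 8/18 sites differ → p ≈ 0.444444, d = −0.75 ln(1 − 0.592592) = 0.673455 ≈ 0.673.
Y–Z: 5/18 sites differ → p ≈ 0.277778, d = −0.75 ln(1 − 0.370371) = 0.346968 ≈ 0.347.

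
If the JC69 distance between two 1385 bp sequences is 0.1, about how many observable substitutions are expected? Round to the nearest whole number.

Invert JC69: p = (3/4)(1 − e^(−4d/3)) = 0.75 × (1 − e^(-0.133333)) = 0.75 × (1 − 0.875174) = 0.093620.
Expected differing sites = pL ≈ 0.093620 × 1385 = 129.6637 ≈ 130.

130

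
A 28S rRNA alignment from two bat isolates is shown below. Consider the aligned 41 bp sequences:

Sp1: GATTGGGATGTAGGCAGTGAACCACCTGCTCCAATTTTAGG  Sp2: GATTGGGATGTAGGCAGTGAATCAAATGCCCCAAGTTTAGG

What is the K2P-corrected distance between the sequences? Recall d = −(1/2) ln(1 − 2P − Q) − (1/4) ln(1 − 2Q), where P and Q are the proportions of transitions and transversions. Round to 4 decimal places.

0.1332

Of 41 sites, 2 differences are transitions and 3 are transversions, so P = 2/41 ≈ 0.04878 and Q = 3/41 ≈ 0.073171.
Under the Kimura two-parameter model, d = −½ ln(1 − 2P − Q) − ¼ ln(1 − 2Q).
1 − 2P − Q = 0.829269, giving −½ ln(0.829269) = 0.093605.
1 − 2Q = 0.853658, giving −¼ ln(0.853658) = 0.039556.
d = 0.093605 + 0.039556 = 0.133161.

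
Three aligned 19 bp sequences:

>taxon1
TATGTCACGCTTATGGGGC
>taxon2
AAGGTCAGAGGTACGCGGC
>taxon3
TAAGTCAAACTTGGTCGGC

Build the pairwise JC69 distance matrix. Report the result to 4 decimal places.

taxon1–taxon2: 8/19 sites differ → p ≈ 0.421053, d = −0.75 ln(1 − 0.561404) = 0.618132 ≈ 0.6181.
taxon1–taxon3: 7/19 sites differ → p ≈ 0.368421, d = −0.75 ln(1 − 0.491228) = 0.506816 ≈ 0.5068.
taxon2–taxon3: 8/19 sites differ → p ≈ 0.421053, d = −0.75 ln(1 − 0.561404) = 0.618132 ≈ 0.6181.

d(taxon1,taxon2) = 0.6181, d(taxon1,taxon3) = 0.5068, d(taxon2,taxon3) = 0.6181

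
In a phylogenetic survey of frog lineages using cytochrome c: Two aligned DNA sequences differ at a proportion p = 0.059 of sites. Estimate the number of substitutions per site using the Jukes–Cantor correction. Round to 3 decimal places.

d = −(3/4) ln(1 − 4p/3) = −0.75 ln(1 − 0.078667) = −0.75 ln(0.921333)
  = −0.75 × (-0.081934) = 0.061451 substitutions/site.

0.061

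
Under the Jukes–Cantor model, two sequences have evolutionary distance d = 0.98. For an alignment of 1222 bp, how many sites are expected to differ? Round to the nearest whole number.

668

Invert JC69: p = (3/4)(1 − e^(−4d/3)) = 0.75 × (1 − e^(-1.306667)) = 0.75 × (1 − 0.270721) = 0.546959.
Expected differing sites = pL ≈ 0.546959 × 1222 = 668.383898 ≈ 668.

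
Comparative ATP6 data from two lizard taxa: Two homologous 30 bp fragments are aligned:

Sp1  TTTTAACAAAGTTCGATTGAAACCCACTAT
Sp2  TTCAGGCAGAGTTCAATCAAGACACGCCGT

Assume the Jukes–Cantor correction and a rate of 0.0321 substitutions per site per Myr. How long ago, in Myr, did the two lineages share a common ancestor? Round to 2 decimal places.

10.07

The sequences differ at 13 of 30 sites, so p = 13/30 ≈ 0.433333.
d = −(3/4) ln(1 − 4p/3) = −0.75 ln(1 − 0.577777) = −0.75 ln(0.422223)
  = −0.75 × (-0.862222) = 0.646667 substitutions/site.
Under a molecular clock d = 2μt, so t = d/(2μ) = 0.646667 / (2 × 0.0321) = 10.07 Myr.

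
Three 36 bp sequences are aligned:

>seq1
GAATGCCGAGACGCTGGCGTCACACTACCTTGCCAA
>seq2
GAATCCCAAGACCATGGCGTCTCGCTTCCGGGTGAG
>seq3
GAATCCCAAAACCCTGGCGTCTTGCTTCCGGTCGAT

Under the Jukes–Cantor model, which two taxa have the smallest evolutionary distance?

seq1–seq2: 12/36 differ, p = 0.333, d = 0.441.
seq1–seq3: 13/36 differ, p = 0.361, d = 0.493.
seq2–seq3: 6/36 differ, p = 0.167, d = 0.188.
The smallest distance is between seq2 and seq3.

seq2 and seq3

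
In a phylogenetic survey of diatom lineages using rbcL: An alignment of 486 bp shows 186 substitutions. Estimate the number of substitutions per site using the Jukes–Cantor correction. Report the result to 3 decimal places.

p = 186/486 ≈ 0.382716.
d = −(3/4) ln(1 − 4p/3) = −0.75 ln(1 − 0.510288) = −0.75 ln(0.489712)
  = −0.75 × (-0.713938) = 0.535454 substitutions/site.

0.535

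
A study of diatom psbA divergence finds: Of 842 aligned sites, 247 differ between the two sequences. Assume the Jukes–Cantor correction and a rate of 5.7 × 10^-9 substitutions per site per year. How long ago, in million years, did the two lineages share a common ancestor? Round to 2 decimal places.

32.64

p = 247/842 ≈ 0.293349.
d = −(3/4) ln(1 − 4p/3) = −0.75 ln(1 − 0.391132) = −0.75 ln(0.608868)
  = −0.75 × (-0.496154) = 0.372116 substitutions/site.
Under a molecular clock d = 2μt, so t = d/(2μ) = 0.372116 / (2 × 5.7 × 10^-9) = 32.64 million years.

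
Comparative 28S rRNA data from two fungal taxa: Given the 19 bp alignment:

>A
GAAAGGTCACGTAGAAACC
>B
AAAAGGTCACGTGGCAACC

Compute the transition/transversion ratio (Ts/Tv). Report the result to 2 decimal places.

Transitions are A↔G and C↔T; transversions are all other mismatches.
Transitions: 2. Transversions: 1.
R = 2/1 = 2.00.

2.00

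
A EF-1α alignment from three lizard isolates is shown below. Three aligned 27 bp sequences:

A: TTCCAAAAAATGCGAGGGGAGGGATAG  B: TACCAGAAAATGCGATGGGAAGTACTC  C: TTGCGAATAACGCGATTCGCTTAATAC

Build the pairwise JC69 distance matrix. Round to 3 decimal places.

A–B: 8/27 sites differ → p ≈ 0.296296, d = −0.75 ln(1 − 0.395061) = 0.376971 ≈ 0.377.
A–C: 12/27 sites differ → p ≈ 0.444444, d = −0.75 ln(1 − 0.592592) = 0.673455 ≈ 0.673.
B–C: 14/27 sites differ → p ≈ 0.518519, d = −0.75 ln(1 − 0.691359) = 0.881682 ≈ 0.882.

d(A,B) = 0.377, d(A,C) = 0.673, d(B,C) = 0.882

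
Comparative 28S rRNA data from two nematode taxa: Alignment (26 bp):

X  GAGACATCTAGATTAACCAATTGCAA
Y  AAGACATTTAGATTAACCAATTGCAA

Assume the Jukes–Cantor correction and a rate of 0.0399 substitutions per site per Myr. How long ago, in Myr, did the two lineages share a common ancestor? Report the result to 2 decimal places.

1.02

The sequences differ at 2 of 26 sites (1, 8), so p = 2/26 ≈ 0.076923.
d = −(3/4) ln(1 − 4p/3) = −0.75 ln(1 − 0.102564) = −0.75 ln(0.897436)
  = −0.75 × (-0.108213) = 0.081160 substitutions/site.
Under a molecular clock d = 2μt, so t = d/(2μ) = 0.081160 / (2 × 0.0399) = 1.02 Myr.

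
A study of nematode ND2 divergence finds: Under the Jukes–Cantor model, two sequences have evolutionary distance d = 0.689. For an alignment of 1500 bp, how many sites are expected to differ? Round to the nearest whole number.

676

Invert JC69: p = (3/4)(1 − e^(−4d/3)) = 0.75 × (1 − e^(-0.918667)) = 0.75 × (1 − 0.399051) = 0.450712.
Expected differing sites = pL ≈ 0.450712 × 1500 = 676.068 ≈ 676.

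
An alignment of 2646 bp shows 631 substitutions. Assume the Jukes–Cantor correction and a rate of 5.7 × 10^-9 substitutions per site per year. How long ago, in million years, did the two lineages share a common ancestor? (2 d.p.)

p = 631/2646 ≈ 0.238473.
d = −(3/4) ln(1 − 4p/3) = −0.75 ln(1 − 0.317964) = −0.75 ln(0.682036)
  = −0.75 × (-0.382673) = 0.287005 substitutions/site.
Under a molecular clock d = 2μt, so t = d/(2μ) = 0.287005 / (2 × 5.7 × 10^-9) = 25.18 million years.

25.18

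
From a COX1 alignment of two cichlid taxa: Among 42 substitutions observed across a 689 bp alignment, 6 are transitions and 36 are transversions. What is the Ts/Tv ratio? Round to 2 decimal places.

R = 6/36 = 0.166666… ≈ 0.17 (to 2 d.p.).

0.17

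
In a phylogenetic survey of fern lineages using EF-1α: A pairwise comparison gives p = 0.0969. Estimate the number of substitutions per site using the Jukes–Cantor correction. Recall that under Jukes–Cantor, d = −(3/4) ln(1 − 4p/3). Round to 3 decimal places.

d = −(3/4) ln(1 − 4p/3) = −0.75 ln(1 − 0.1292) = −0.75 ln(0.8708)
  = −0.75 × (-0.138343) = 0.103757 substitutions/site.

0.104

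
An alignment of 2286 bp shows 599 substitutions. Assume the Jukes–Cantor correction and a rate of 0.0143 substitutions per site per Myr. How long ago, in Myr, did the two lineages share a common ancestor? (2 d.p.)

p = 599/2286 ≈ 0.26203.
d = −(3/4) ln(1 − 4p/3) = −0.75 ln(1 − 0.349373) = −0.75 ln(0.650627)
  = −0.75 × (-0.429819) = 0.322364 substitutions/site.
Under a molecular clock d = 2μt, so t = d/(2μ) = 0.322364 / (2 × 0.0143) = 11.27 Myr.

11.27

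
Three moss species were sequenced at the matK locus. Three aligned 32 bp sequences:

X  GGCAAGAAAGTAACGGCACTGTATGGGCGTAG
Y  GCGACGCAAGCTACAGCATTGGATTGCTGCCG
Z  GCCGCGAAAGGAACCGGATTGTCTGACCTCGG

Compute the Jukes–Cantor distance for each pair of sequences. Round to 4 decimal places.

d(X,Y) = 0.6566, d(X,Z) = 0.5851, d(Y,Z) = 0.6566

X–Y: 14/32 sites differ → p = 0.4375, d = −0.75 ln(1 − 0.583333) = 0.656601 ≈ 0.6566.
X–Z: 13/32 sites differ → p = 0.40625, d = −0.75 ln(1 − 0.541667) = 0.585119 ≈ 0.5851.
Y–Z: 14/32 sites differ → p = 0.4375, d = −0.75 ln(1 − 0.583333) = 0.656601 ≈ 0.6566.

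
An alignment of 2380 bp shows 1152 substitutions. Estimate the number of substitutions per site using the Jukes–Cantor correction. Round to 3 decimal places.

0.778

p = 1152/2380 ≈ 0.484034.
d = −(3/4) ln(1 − 4p/3) = −0.75 ln(1 − 0.645379) = −0.75 ln(0.354621)
  = −0.75 × (-1.036706) = 0.777530 substitutions/site.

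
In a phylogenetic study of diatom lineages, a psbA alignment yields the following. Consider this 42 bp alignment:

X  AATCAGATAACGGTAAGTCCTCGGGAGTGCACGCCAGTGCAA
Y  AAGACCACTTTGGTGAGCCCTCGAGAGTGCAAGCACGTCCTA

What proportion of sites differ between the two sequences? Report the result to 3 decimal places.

0.381

The sequences differ at 16 of 42 positions.
p = 16/42 = 0.380952… ≈ 0.381 (to 3 d.p.).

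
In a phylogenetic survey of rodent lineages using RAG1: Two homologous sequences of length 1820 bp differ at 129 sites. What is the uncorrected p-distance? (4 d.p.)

p = 129/1820 = 0.070879… ≈ 0.0709 (to 4 d.p.).

0.0709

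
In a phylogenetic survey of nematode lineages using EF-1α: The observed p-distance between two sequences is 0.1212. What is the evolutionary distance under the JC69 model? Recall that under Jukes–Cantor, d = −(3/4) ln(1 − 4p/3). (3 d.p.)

d = −(3/4) ln(1 − 4p/3) = −0.75 ln(1 − 0.1616) = −0.75 ln(0.8384)
  = −0.75 × (-0.176260) = 0.132195 substitutions/site.

0.132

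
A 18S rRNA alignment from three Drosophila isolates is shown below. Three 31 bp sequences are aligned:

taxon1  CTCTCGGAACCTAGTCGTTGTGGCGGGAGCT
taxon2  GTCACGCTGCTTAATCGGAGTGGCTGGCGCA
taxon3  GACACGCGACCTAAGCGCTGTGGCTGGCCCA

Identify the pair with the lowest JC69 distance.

taxon1–taxon2: 12/31 differ, p = 0.387, d = 0.544.
taxon1–taxon3: 12/31 differ, p = 0.387, d = 0.544.
taxon2–taxon3: 8/31 differ, p = 0.258, d = 0.316.
The smallest distance is between taxon2 and taxon3.

taxon2 and taxon3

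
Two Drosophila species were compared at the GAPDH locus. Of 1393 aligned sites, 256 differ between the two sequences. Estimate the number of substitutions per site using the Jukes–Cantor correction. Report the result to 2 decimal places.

0.21

p = 256/1393 ≈ 0.183776.
d = −(3/4) ln(1 − 4p/3) = −0.75 ln(1 − 0.245035) = −0.75 ln(0.754965)
  = −0.75 × (-0.281084) = 0.210813 substitutions/site.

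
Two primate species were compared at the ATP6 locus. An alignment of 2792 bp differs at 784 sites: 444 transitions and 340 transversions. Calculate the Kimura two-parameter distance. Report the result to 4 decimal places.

0.3595

P = 444/2792 ≈ 0.159026 and Q = 340/2792 ≈ 0.121777.
Under the Kimura two-parameter model, d = −½ ln(1 − 2P − Q) − ¼ ln(1 − 2Q).
1 − 2P − Q = 0.560171, giving −½ ln(0.560171) = 0.289757.
1 − 2Q = 0.756446, giving −¼ ln(0.756446) = 0.069781.
d = 0.289757 + 0.069781 = 0.359538.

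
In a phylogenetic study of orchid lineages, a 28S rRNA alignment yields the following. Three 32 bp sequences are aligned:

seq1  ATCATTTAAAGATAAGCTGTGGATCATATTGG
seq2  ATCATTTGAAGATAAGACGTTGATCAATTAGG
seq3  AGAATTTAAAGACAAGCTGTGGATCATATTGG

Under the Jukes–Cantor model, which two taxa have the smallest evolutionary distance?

seq1 and seq3

seq1–seq2: 7/32 differ, p = 0.219, d = 0.259.
seq1–seq3: 3/32 differ, p = 0.094, d = 0.100.
seq2–seq3: 10/32 differ, p = 0.313, d = 0.404.
The smallest distance is between seq1 and seq3.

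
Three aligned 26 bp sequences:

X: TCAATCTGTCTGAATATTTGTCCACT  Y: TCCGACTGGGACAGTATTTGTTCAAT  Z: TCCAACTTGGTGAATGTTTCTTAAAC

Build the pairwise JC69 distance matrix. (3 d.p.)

d(X,Y) = 0.539, d(X,Z) = 0.623, d(Y,Z) = 0.464

X–Y: 10/26 sites differ → p ≈ 0.384615, d = −0.75 ln(1 − 0.51282) = 0.539341 ≈ 0.539.
X–Z: 11/26 sites differ → p ≈ 0.423077, d = −0.75 ln(1 − 0.564103) = 0.622762 ≈ 0.623.
Y–Z: 9/26 sites differ → p ≈ 0.346154, d = −0.75 ln(1 − 0.461539) = 0.464280 ≈ 0.464.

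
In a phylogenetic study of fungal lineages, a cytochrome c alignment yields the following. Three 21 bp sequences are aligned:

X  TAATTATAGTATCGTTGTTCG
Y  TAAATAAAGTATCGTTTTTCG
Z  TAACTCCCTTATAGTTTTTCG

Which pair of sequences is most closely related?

X and Y

X–Y: 3/21 differ, p = 0.143, d = 0.158.
X–Z: 7/21 differ, p = 0.333, d = 0.441.
Y–Z: 6/21 differ, p = 0.286, d = 0.360.
The smallest distance is between X and Y.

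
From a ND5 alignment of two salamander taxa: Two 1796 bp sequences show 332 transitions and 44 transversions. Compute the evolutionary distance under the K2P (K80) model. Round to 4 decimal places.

0.2632

P = 332/1796 ≈ 0.184855 and Q = 44/1796 ≈ 0.024499.
Under the Kimura two-parameter model, d = −½ ln(1 − 2P − Q) − ¼ ln(1 − 2Q).
1 − 2P − Q = 0.605791, giving −½ ln(0.605791) = 0.250610.
1 − 2Q = 0.951002, giving −¼ ln(0.951002) = 0.012560.
d = 0.250610 + 0.012560 = 0.263170.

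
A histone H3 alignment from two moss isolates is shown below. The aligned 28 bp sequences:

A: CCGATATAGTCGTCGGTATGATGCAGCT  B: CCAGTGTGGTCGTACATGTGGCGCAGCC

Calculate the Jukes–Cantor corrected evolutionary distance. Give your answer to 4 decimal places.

0.5565

The sequences differ at 11 of 28 sites, so p = 11/28 ≈ 0.392857.
d = −(3/4) ln(1 − 4p/3) = −0.75 ln(1 − 0.523809) = −0.75 ln(0.476191)
  = −0.75 × (-0.741936) = 0.556452 substitutions/site.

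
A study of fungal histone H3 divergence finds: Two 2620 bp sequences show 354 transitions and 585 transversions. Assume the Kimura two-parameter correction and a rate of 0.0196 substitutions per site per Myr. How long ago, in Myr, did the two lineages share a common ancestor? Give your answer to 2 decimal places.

12.45

P = 354/2620 ≈ 0.135115 and Q = 585/2620 ≈ 0.223282.
Under the Kimura two-parameter model, d = −½ ln(1 − 2P − Q) − ¼ ln(1 − 2Q).
1 − 2P − Q = 0.506488, giving −½ ln(0.506488) = 0.340127.
1 − 2Q = 0.553436, giving −¼ ln(0.553436) = 0.147902.
d = 0.340127 + 0.147902 = 0.488029.
Under a molecular clock d = 2μt, so t = d/(2μ) = 0.488029 / (2 × 0.0196) = 12.45 Myr.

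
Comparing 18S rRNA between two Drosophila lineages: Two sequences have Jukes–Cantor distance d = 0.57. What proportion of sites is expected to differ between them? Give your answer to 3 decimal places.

p = (3/4)(1 − e^(−4d/3)) = 0.75 × (1 − e^(-0.76)) = 0.75 × (1 − 0.467666) = 0.399251.

0.399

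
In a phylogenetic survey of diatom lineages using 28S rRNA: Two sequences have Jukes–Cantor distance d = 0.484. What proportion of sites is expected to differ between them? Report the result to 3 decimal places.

0.357

p = (3/4)(1 − e^(−4d/3)) = 0.75 × (1 − e^(-0.645333)) = 0.75 × (1 − 0.524488) = 0.356634.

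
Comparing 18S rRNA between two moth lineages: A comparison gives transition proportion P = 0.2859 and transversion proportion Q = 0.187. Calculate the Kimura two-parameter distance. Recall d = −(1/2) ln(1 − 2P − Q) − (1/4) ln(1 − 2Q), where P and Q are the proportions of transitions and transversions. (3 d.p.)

0.828

Under the Kimura two-parameter model, d = −½ ln(1 − 2P − Q) − ¼ ln(1 − 2Q).
1 − 2P − Q = 0.2412, giving −½ ln(0.2412) = 0.711064.
1 − 2Q = 0.626, giving −¼ ln(0.626) = 0.117101.
d = 0.711064 + 0.117101 = 0.828165.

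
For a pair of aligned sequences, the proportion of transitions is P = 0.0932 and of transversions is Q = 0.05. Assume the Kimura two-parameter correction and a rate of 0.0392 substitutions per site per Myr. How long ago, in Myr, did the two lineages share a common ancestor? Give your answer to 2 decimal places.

Under the Kimura two-parameter model, d = −½ ln(1 − 2P − Q) − ¼ ln(1 − 2Q).
1 − 2P − Q = 0.7636, giving −½ ln(0.7636) = 0.134856.
1 − 2Q = 0.9, giving −¼ ln(0.9) = 0.026340.
d = 0.134856 + 0.026340 = 0.161196.
Under a molecular clock d = 2μt, so t = d/(2μ) = 0.161196 / (2 × 0.0392) = 2.06 Myr.

2.06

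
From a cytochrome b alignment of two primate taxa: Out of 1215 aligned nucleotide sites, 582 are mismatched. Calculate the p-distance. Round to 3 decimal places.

0.479

p = 582/1215 = 0.479012… ≈ 0.479 (to 3 d.p.).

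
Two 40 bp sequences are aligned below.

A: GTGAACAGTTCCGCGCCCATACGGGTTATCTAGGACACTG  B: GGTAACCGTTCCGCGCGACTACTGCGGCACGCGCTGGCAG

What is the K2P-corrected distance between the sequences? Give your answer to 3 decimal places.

0.922

Of 40 sites, 1 differences are transitions and 18 are transversions, so P = 1/40 = 0.025 and Q = 18/40 = 0.45.
Under the Kimura two-parameter model, d = −½ ln(1 − 2P − Q) − ¼ ln(1 − 2Q).
1 − 2P − Q = 0.5, giving −½ ln(0.5) = 0.346574.
1 − 2Q = 0.1, giving −¼ ln(0.1) = 0.575646.
d = 0.346574 + 0.575646 = 0.922220.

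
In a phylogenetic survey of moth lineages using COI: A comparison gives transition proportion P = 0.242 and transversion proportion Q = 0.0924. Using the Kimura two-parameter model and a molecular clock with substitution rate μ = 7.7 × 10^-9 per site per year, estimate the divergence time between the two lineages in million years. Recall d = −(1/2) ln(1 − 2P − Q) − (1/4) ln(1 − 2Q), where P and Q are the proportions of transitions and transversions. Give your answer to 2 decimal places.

31.21

Under the Kimura two-parameter model, d = −½ ln(1 − 2P − Q) − ¼ ln(1 − 2Q).
1 − 2P − Q = 0.4236, giving −½ ln(0.4236) = 0.429483.
1 − 2Q = 0.8152, giving −¼ ln(0.8152) = 0.051080.
d = 0.429483 + 0.051080 = 0.480563.
Under a molecular clock d = 2μt, so t = d/(2μ) = 0.480563 / (2 × 7.7 × 10^-9) = 31.21 million years.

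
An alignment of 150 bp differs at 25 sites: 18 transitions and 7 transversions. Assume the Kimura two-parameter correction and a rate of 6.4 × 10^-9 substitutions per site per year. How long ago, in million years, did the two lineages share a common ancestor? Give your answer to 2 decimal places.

15.11

P = 18/150 = 0.12 and Q = 7/150 ≈ 0.046667.
Under the Kimura two-parameter model, d = −½ ln(1 − 2P − Q) − ¼ ln(1 − 2Q).
1 − 2P − Q = 0.713333, giving −½ ln(0.713333) = 0.168903.
1 − 2Q = 0.906666, giving −¼ ln(0.906666) = 0.024495.
d = 0.168903 + 0.024495 = 0.193398.
Under a molecular clock d = 2μt, so t = d/(2μ) = 0.193398 / (2 × 6.4 × 10^-9) = 15.11 million years.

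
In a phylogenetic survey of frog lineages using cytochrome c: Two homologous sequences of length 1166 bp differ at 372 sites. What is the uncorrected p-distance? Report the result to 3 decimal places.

0.319

p = 372/1166 = 0.319039… ≈ 0.319 (to 3 d.p.).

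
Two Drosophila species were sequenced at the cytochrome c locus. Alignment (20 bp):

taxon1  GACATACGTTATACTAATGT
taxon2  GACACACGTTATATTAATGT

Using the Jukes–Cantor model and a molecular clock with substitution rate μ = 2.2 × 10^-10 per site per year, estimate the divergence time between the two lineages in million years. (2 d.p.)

The sequences differ at 2 of 20 sites (5, 14), so p = 2/20 = 0.1.
d = −(3/4) ln(1 − 4p/3) = −0.75 ln(1 − 0.133333) = −0.75 ln(0.866667)
  = −0.75 × (-0.143100) = 0.107325 substitutions/site.
Under a molecular clock d = 2μt, so t = d/(2μ) = 0.107325 / (2 × 2.2 × 10^-10) = 243.92 million years.

243.92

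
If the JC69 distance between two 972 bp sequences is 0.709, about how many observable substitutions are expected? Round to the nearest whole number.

Invert JC69: p = (3/4)(1 − e^(−4d/3)) = 0.75 × (1 − e^(-0.945333)) = 0.75 × (1 − 0.388550) = 0.458588.
Expected differing sites = pL ≈ 0.458588 × 972 = 445.747536 ≈ 446.

446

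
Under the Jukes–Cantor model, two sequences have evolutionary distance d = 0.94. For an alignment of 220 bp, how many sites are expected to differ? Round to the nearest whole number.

Invert JC69: p = (3/4)(1 − e^(−4d/3)) = 0.75 × (1 − e^(-1.253333)) = 0.75 × (1 − 0.285551) = 0.535837.
Expected differing sites = pL ≈ 0.535837 × 220 = 117.88414 ≈ 118.

118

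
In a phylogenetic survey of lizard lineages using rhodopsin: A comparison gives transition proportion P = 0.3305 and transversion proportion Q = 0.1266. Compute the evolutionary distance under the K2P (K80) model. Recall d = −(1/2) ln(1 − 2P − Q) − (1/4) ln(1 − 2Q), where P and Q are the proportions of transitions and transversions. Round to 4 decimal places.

Under the Kimura two-parameter model, d = −½ ln(1 − 2P − Q) − ¼ ln(1 − 2Q).
1 − 2P − Q = 0.2124, giving −½ ln(0.2124) = 0.774642.
1 − 2Q = 0.7468, giving −¼ ln(0.7468) = 0.072989.
d = 0.774642 + 0.072989 = 0.847631.

0.8476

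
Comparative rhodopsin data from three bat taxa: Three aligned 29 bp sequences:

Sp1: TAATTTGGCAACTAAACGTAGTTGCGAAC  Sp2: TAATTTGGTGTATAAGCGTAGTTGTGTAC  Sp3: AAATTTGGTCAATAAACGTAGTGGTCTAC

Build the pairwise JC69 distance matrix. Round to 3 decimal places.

Sp1–Sp2: 7/29 sites differ → p ≈ 0.241379, d = −0.75 ln(1 − 0.321839) = 0.291278 ≈ 0.291.
Sp1–Sp3: 8/29 sites differ → p ≈ 0.275862, d = −0.75 ln(1 − 0.367816) = 0.343931 ≈ 0.344.
Sp2–Sp3: 6/29 sites differ → p ≈ 0.206897, d = −0.75 ln(1 − 0.275863) = 0.242081 ≈ 0.242.

d(Sp1,Sp2) = 0.291, d(Sp1,Sp3) = 0.344, d(Sp2,Sp3) = 0.242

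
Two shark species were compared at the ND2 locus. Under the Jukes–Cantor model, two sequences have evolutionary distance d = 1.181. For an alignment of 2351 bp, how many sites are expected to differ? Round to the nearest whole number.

Invert JC69: p = (3/4)(1 − e^(−4d/3)) = 0.75 × (1 − e^(-1.574667)) = 0.75 × (1 − 0.207076) = 0.594693.
Expected differing sites = pL ≈ 0.594693 × 2351 = 1398.123243 ≈ 1398.

1398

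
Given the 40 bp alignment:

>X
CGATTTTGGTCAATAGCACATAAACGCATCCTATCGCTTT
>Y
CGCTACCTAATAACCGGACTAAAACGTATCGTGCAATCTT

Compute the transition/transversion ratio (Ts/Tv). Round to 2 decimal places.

Transitions are A↔G and C↔T; transversions are all other mismatches.
Transitions: 11. Transversions: 10.
R = 11/10 = 1.10.

1.10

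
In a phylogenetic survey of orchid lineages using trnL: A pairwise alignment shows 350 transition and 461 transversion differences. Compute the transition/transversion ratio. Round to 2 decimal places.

0.76

R = 350/461 = 0.759219… ≈ 0.76 (to 2 d.p.).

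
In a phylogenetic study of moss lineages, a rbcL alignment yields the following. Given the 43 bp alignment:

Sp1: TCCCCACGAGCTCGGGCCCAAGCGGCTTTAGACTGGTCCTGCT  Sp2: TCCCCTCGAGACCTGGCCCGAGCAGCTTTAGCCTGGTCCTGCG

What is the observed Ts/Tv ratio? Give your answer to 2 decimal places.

Transitions are A↔G and C↔T; transversions are all other mismatches.
Transitions: 3. Transversions: 5.
R = 3/5 = 0.60.

0.60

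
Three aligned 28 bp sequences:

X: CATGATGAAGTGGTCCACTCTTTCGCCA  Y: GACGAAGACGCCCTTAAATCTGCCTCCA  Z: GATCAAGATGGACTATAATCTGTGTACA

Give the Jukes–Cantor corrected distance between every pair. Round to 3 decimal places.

d(X,Y) = 0.724, d(X,Z) = 0.824, d(Y,Z) = 0.485

X–Y: 13/28 sites differ → p ≈ 0.464286, d = −0.75 ln(1 − 0.619048) = 0.723811 ≈ 0.724.
X–Z: 14/28 sites differ → p = 0.5, d = −0.75 ln(1 − 0.666667) = 0.823960 ≈ 0.824.
Y–Z: 10/28 sites differ → p ≈ 0.357143, d = −0.75 ln(1 − 0.476191) = 0.484971 ≈ 0.485.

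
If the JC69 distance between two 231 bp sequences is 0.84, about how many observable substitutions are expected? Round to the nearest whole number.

Invert JC69: p = (3/4)(1 − e^(−4d/3)) = 0.75 × (1 − e^(-1.12)) = 0.75 × (1 − 0.326280) = 0.505290.
Expected differing sites = pL ≈ 0.505290 × 231 = 116.72199 ≈ 117.

117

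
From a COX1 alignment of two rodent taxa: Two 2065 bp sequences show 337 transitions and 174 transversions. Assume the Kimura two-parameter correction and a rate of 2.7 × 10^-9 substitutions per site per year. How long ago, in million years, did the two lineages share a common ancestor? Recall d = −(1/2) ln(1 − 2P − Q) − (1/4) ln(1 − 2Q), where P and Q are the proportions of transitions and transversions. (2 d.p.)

57.50

P = 337/2065 ≈ 0.163196 and Q = 174/2065 ≈ 0.084262.
Under the Kimura two-parameter model, d = −½ ln(1 − 2P − Q) − ¼ ln(1 − 2Q).
1 − 2P − Q = 0.589346, giving −½ ln(0.589346) = 0.264371.
1 − 2Q = 0.831476, giving −¼ ln(0.831476) = 0.046138.
d = 0.264371 + 0.046138 = 0.310509.
Under a molecular clock d = 2μt, so t = d/(2μ) = 0.310509 / (2 × 2.7 × 10^-9) = 57.50 million years.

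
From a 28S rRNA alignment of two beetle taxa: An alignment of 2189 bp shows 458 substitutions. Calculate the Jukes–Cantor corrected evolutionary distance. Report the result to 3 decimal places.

0.245

p = 458/2189 ≈ 0.209228.
d = −(3/4) ln(1 − 4p/3) = −0.75 ln(1 − 0.278971) = −0.75 ln(0.721029)
  = −0.75 × (-0.327076) = 0.245307 substitutions/site.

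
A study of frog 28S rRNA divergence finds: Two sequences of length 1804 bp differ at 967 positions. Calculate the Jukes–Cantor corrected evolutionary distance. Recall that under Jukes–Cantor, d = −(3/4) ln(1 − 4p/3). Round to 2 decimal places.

p = 967/1804 ≈ 0.536031.
d = −(3/4) ln(1 − 4p/3) = −0.75 ln(1 − 0.714708) = −0.75 ln(0.285292)
  = −0.75 × (-1.254242) = 0.940682 substitutions/site.

0.94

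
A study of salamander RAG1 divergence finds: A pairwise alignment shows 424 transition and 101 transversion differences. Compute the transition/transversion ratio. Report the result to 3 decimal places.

R = 424/101 = 4.198019… ≈ 4.198 (to 3 d.p.).

4.198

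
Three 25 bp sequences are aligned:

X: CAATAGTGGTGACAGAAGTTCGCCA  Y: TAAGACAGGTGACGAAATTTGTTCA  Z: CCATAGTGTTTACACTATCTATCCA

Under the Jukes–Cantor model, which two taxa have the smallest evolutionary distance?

X–Y: 10/25 differ, p = 0.400, d = 0.572.
X–Z: 9/25 differ, p = 0.360, d = 0.490.
Y–Z: 13/25 differ, p = 0.520, d = 0.886.
The smallest distance is between X and Z.

X and Z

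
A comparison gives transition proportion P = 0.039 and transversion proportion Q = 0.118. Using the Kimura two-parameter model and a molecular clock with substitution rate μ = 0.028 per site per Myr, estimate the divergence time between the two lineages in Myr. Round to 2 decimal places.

Under the Kimura two-parameter model, d = −½ ln(1 − 2P − Q) − ¼ ln(1 − 2Q).
1 − 2P − Q = 0.804, giving −½ ln(0.804) = 0.109078.
1 − 2Q = 0.764, giving −¼ ln(0.764) = 0.067297.
d = 0.109078 + 0.067297 = 0.176375.
Under a molecular clock d = 2μt, so t = d/(2μ) = 0.176375 / (2 × 0.028) = 3.15 Myr.

3.15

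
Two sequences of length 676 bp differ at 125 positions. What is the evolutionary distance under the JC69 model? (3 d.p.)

0.212

p = 125/676 ≈ 0.184911.
d = −(3/4) ln(1 − 4p/3) = −0.75 ln(1 − 0.246548) = −0.75 ln(0.753452)
  = −0.75 × (-0.283090) = 0.212318 substitutions/site.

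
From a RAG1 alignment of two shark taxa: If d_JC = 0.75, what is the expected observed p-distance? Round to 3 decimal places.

0.474

p = (3/4)(1 − e^(−4d/3)) = 0.75 × (1 − e^(-1)) = 0.75 × (1 − 0.367879) = 0.474091.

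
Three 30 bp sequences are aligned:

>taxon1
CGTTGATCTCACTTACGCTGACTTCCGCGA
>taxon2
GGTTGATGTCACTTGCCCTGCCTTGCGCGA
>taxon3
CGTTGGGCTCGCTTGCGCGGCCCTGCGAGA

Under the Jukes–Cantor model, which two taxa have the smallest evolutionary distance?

taxon1–taxon2: 6/30 differ, p = 0.200, d = 0.233.
taxon1–taxon3: 9/30 differ, p = 0.300, d = 0.383.
taxon2–taxon3: 9/30 differ, p = 0.300, d = 0.383.
The smallest distance is between taxon1 and taxon2.

taxon1 and taxon2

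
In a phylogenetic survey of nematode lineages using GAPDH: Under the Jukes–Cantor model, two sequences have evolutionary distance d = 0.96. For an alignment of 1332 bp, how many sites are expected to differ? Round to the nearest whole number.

721

Invert JC69: p = (3/4)(1 − e^(−4d/3)) = 0.75 × (1 − e^(-1.28)) = 0.75 × (1 − 0.278037) = 0.541472.
Expected differing sites = pL ≈ 0.541472 × 1332 = 721.240704 ≈ 721.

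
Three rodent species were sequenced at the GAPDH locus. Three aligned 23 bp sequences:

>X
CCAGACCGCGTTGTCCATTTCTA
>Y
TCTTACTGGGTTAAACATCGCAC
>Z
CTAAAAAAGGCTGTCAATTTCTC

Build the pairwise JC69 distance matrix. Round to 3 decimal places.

d(X,Y) = 0.892, d(X,Z) = 0.553, d(Y,Z) = 1.528

X–Y: 12/23 sites differ → p ≈ 0.521739, d = −0.75 ln(1 − 0.695652) = 0.892188 ≈ 0.892.
X–Z: 9/23 sites differ → p ≈ 0.391304, d = −0.75 ln(1 − 0.521739) = 0.553199 ≈ 0.553.
Y–Z: 15/23 sites differ → p ≈ 0.652174, d = −0.75 ln(1 − 0.869565) = 1.527660 ≈ 1.528.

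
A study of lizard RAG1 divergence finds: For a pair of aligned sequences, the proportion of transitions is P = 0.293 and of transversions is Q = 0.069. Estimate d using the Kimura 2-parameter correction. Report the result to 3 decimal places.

Under the Kimura two-parameter model, d = −½ ln(1 − 2P − Q) − ¼ ln(1 − 2Q).
1 − 2P − Q = 0.345, giving −½ ln(0.345) = 0.532105.
1 − 2Q = 0.862, giving −¼ ln(0.862) = 0.037125.
d = 0.532105 + 0.037125 = 0.569230.

0.569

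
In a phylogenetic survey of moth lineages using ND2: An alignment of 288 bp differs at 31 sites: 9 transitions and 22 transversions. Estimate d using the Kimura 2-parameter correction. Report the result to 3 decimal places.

0.116

P = 9/288 = 0.03125 and Q = 22/288 ≈ 0.076389.
Under the Kimura two-parameter model, d = −½ ln(1 − 2P − Q) − ¼ ln(1 − 2Q).
1 − 2P − Q = 0.861111, giving −½ ln(0.861111) = 0.074766.
1 − 2Q = 0.847222, giving −¼ ln(0.847222) = 0.041448.
d = 0.074766 + 0.041448 = 0.116214.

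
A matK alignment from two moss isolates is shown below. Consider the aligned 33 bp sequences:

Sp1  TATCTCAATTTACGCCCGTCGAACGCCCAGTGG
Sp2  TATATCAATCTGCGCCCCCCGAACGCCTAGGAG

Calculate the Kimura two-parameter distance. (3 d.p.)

0.301

Of 33 sites, 5 differences are transitions and 3 are transversions, so P = 5/33 ≈ 0.151515 and Q = 3/33 ≈ 0.090909.
Under the Kimura two-parameter model, d = −½ ln(1 − 2P − Q) − ¼ ln(1 − 2Q).
1 − 2P − Q = 0.606061, giving −½ ln(0.606061) = 0.250387.
1 − 2Q = 0.818182, giving −¼ ln(0.818182) = 0.050168.
d = 0.250387 + 0.050168 = 0.300555.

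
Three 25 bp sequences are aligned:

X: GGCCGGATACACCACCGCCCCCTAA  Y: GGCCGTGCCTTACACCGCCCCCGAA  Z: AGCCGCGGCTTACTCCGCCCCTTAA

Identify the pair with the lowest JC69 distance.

Y and Z

X–Y: 8/25 differ, p = 0.320, d = 0.417.
X–Z: 10/25 differ, p = 0.400, d = 0.572.
Y–Z: 6/25 differ, p = 0.240, d = 0.289.
The smallest distance is between Y and Z.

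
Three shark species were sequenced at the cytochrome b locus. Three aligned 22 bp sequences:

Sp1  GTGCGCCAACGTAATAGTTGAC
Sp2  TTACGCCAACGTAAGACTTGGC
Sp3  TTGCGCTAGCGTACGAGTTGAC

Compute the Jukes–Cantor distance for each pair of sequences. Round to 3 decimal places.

d(Sp1,Sp2) = 0.271, d(Sp1,Sp3) = 0.271, d(Sp2,Sp3) = 0.339

Sp1–Sp2: 5/22 sites differ → p ≈ 0.227273, d = −0.75 ln(1 − 0.303031) = 0.270761 ≈ 0.271.
Sp1–Sp3: 5/22 sites differ → p ≈ 0.227273, d = −0.75 ln(1 − 0.303031) = 0.270761 ≈ 0.271.
Sp2–Sp3: 6/22 sites differ → p ≈ 0.272727, d = −0.75 ln(1 − 0.363636) = 0.338988 ≈ 0.339.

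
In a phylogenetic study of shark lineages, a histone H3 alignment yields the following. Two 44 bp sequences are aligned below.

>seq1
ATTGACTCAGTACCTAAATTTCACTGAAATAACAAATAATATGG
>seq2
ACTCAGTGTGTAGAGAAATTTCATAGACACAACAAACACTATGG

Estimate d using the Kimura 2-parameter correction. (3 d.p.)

0.415

Of 44 sites, 4 differences are transitions and 10 are transversions, so P = 4/44 ≈ 0.090909 and Q = 10/44 ≈ 0.227273.
Under the Kimura two-parameter model, d = −½ ln(1 − 2P − Q) − ¼ ln(1 − 2Q).
1 − 2P − Q = 0.590909, giving −½ ln(0.590909) = 0.263047.
1 − 2Q = 0.545454, giving −¼ ln(0.545454) = 0.151534.
d = 0.263047 + 0.151534 = 0.414581.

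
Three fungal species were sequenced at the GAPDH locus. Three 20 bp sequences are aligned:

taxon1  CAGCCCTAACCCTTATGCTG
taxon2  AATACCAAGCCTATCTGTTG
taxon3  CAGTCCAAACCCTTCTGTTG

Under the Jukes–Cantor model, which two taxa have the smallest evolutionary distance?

taxon1–taxon2: 9/20 differ, p = 0.450, d = 0.687.
taxon1–taxon3: 4/20 differ, p = 0.200, d = 0.233.
taxon2–taxon3: 6/20 differ, p = 0.300, d = 0.383.
The smallest distance is between taxon1 and taxon3.

taxon1 and taxon3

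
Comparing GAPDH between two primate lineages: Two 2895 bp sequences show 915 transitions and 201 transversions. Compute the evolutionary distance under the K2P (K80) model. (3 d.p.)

P = 915/2895 ≈ 0.316062 and Q = 201/2895 ≈ 0.06943.
Under the Kimura two-parameter model, d = −½ ln(1 − 2P − Q) − ¼ ln(1 − 2Q).
1 − 2P − Q = 0.298446, giving −½ ln(0.298446) = 0.604583.
1 − 2Q = 0.86114, giving −¼ ln(0.86114) = 0.037375.
d = 0.604583 + 0.037375 = 0.641958.

0.642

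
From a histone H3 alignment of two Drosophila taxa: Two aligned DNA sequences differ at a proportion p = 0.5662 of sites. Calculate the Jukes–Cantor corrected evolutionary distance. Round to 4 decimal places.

d = −(3/4) ln(1 − 4p/3) = −0.75 ln(1 − 0.754933) = −0.75 ln(0.245067)
  = −0.75 × (-1.406224) = 1.054668 substitutions/site.

1.0547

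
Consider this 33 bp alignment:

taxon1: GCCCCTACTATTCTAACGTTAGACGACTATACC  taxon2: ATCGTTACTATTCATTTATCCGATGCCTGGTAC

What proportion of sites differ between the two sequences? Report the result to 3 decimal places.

The sequences differ at 17 of 33 positions.
p = 17/33 = 0.515151… ≈ 0.515 (to 3 d.p.).

0.515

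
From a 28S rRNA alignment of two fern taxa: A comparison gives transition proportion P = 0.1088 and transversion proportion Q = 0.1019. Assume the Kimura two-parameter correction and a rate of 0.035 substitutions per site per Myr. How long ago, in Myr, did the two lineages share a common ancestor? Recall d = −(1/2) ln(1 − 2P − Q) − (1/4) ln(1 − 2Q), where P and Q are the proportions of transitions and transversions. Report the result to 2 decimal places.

3.56

Under the Kimura two-parameter model, d = −½ ln(1 − 2P − Q) − ¼ ln(1 − 2Q).
1 − 2P − Q = 0.6805, giving −½ ln(0.6805) = 0.192464.
1 − 2Q = 0.7962, giving −¼ ln(0.7962) = 0.056976.
d = 0.192464 + 0.056976 = 0.249440.
Under a molecular clock d = 2μt, so t = d/(2μ) = 0.249440 / (2 × 0.035) = 3.56 Myr.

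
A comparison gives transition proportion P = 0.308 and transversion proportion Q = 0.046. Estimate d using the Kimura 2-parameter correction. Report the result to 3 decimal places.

Under the Kimura two-parameter model, d = −½ ln(1 − 2P − Q) − ¼ ln(1 − 2Q).
1 − 2P − Q = 0.338, giving −½ ln(0.338) = 0.542355.
1 − 2Q = 0.908, giving −¼ ln(0.908) = 0.024128.
d = 0.542355 + 0.024128 = 0.566483.

0.566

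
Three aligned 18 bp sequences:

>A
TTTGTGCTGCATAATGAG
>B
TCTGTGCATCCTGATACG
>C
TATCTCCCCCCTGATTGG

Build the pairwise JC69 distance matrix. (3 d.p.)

d(A,B) = 0.548, d(A,C) = 0.824, d(B,C) = 0.548

A–B: 7/18 sites differ → p ≈ 0.388889, d = −0.75 ln(1 − 0.518519) = 0.548166 ≈ 0.548.
A–C: 9/18 sites differ → p = 0.5, d = −0.75 ln(1 − 0.666667) = 0.823960 ≈ 0.824.
B–C: 7/18 sites differ → p ≈ 0.388889, d = −0.75 ln(1 − 0.518519) = 0.548166 ≈ 0.548.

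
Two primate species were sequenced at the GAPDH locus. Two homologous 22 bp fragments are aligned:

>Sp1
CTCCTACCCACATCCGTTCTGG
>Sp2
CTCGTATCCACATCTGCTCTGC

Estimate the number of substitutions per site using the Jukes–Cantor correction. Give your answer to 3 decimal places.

0.271

The sequences differ at 5 of 22 sites (4, 7, 15, 17, 22), so p = 5/22 ≈ 0.227273.
d = −(3/4) ln(1 − 4p/3) = −0.75 ln(1 − 0.303031) = −0.75 ln(0.696969)
  = −0.75 × (-0.361014) = 0.270761 substitutions/site.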